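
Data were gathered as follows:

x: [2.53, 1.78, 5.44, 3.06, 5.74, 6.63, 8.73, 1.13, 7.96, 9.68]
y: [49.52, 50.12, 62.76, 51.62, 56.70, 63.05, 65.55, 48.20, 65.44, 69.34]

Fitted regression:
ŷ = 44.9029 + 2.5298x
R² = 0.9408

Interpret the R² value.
About 94.08% of the variability in y is accounted for by the regression on x (R² = 0.9408) — a strong linear fit.

The coefficient of determination R² is the fraction of the total variation in y that the fitted line accounts for.

Here R² = 0.9408:
- Explained: 94.08% of the variation in y
- Unexplained (residual): 100% − 94.08% = 5.92%
- Rule of thumb (below 0.3 weak; 0.3 to below 0.7 moderate; 0.7 and above strong) → strong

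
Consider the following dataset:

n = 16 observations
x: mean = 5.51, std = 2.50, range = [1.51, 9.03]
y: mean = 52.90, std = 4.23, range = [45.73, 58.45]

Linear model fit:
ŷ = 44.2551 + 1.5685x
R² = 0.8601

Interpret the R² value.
About 86.01% of the variability in y is accounted for by the regression on x (R² = 0.8601) — a strong linear fit.

R² (coefficient of determination) measures the proportion of variance in y explained by the regression model.

Here R² = 0.8601:
- Explained: 86.01% of the variation in y
- Unexplained (residual): 100% − 86.01% = 13.99%
- Rule of thumb (below 0.3 weak; 0.3 to below 0.7 moderate; 0.7 and above strong) → strong

Calculation: R² = 1 − (SS_res / SS_tot), where SS_res is the sum of squared residuals and SS_tot the total sum of squares.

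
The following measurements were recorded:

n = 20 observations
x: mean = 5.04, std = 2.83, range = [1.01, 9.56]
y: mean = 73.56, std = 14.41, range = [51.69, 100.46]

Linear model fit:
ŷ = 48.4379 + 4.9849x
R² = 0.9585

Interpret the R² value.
The model explains 95.85% of the variance in y (R² = 0.9585), leaving 4.15% unexplained; the fit is strong.

R² (coefficient of determination) measures the proportion of variance in y explained by the regression model.

Here R² = 0.9585:
- Explained: 95.85% of the variation in y
- Unexplained (residual): 100% − 95.85% = 4.15%
- Rule of thumb (below 0.3 weak; 0.3 to below 0.7 moderate; 0.7 and above strong) → strong

Equivalently, for simple linear regression R² = r², so |r| = √0.9585 ≈ 0.9790.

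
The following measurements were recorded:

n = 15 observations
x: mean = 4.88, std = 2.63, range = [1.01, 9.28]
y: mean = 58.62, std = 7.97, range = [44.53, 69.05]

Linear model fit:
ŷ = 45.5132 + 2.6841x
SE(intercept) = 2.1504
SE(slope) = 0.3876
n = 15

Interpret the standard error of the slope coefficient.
SE(β̂₁) = 0.3876 is the estimated standard deviation of the slope estimate across repeated samples; relative to β̂₁ = 2.6841 that is 14.4%, a precise estimate.

What SE measures:
- The standard error quantifies the sampling variability of the coefficient estimate
- It is the estimated standard deviation of β̂₁ across hypothetical repeated samples of the same size
- Smaller SE → more precise estimate

Relative precision:
- SE / |β̂₁| = 0.3876 / 2.6841 = 14.4%
- Rule of thumb (under 20%: precise; 20% to under 50%: moderately precise; 50% or more: imprecise) → precise

Rough 95% range (±2 SE): 2.6841 ± 0.7752 → (1.9089, 3.4593).

What drives SE(β̂₁): larger n (here n = 15) → smaller SE; wider spread of x values → smaller SE.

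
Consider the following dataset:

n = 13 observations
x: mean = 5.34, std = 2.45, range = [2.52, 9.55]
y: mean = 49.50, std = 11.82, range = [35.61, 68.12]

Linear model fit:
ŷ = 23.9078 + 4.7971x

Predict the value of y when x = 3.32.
ŷ = 39.8342

To predict y for x = 3.32, substitute into the regression equation:

ŷ = 23.9078 + 4.7971 × 3.32
ŷ = 23.9078 + 15.9264
ŷ = 39.8342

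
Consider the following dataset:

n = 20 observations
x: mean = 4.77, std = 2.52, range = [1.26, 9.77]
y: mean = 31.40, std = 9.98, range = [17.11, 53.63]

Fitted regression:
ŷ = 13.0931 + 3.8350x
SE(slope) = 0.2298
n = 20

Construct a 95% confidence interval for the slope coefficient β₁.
The 95% CI for β₁ is (3.3522, 4.3178)

Confidence interval for the slope:

The 95% CI for β₁ is: β̂₁ ± t*(α/2, n-2) × SE(β̂₁)

Step 1: Find critical t-value
- Confidence level = 0.95
- Degrees of freedom = n - 2 = 20 - 2 = 18
- t*(α/2, 18) = 2.1009

Step 2: Calculate margin of error
Margin = 2.1009 × 0.2298 = 0.4828

Step 3: Construct interval
CI = 3.8350 ± 0.4828
CI = (3.3522, 4.3178)

Interpretation: We are 95% confident that the true slope β₁ lies between 3.3522 and 4.3178.
Since 0 is outside the interval, a two-sided test at α = 0.05 would reject H₀: β₁ = 0.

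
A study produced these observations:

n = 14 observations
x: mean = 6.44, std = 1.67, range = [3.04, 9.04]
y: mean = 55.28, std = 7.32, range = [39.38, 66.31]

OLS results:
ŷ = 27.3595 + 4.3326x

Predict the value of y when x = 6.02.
ŷ = 53.4418

To predict y for x = 6.02, substitute into the regression equation:

ŷ = 27.3595 + 4.3326 × 6.02
ŷ = 27.3595 + 26.0823
ŷ = 53.4418

This is a point prediction; actual observations scatter around it by roughly the residual standard deviation.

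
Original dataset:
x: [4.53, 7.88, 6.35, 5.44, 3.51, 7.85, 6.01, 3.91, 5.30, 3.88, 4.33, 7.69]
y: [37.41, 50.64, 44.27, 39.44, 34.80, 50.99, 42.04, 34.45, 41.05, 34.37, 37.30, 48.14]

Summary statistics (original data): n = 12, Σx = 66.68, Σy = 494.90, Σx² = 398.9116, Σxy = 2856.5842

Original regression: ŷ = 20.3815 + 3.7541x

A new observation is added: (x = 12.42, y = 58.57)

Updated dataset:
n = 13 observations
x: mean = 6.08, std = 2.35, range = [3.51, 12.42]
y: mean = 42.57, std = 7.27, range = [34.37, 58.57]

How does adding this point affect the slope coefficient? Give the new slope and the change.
Adding the point moves β₁ from 3.7541 to 3.0104, i.e. it decreases by 0.7437 (-19.8%).

The new point has HIGH LEVERAGE: x = 12.42 is far from the original mean x̄ = 66.68/12 ≈ 5.56 (original range [3.51, 7.88]).

Step 1: Update the sums with the new point (n goes from 12 to 13)
Σx  = 66.68 + 12.42 = 79.10
Σy  = 494.90 + 58.57 = 553.47
Σx² = 398.9116 + 12.42² = 398.9116 + 154.2564 = 553.1680
Σxy = 2856.5842 + 12.42×58.57 = 2856.5842 + 727.4394 = 3584.0236

Step 2: Recompute the slope with b₁ = (nΣxy − ΣxΣy) / (nΣx² − (Σx)²)
Numerator   = 13×3584.0236 − 79.10×553.47 = 46592.3068 − 43779.4770 = 2812.8298
Denominator = 13×553.1680 − 79.10² = 7191.1840 − 6256.8100 = 934.3740
b₁(new) = 2812.8298 / 934.3740 = 3.0104

(Same formula on the original sums: (12×2856.5842 − 66.68×494.90) / (12×398.9116 − 66.68²) = 1279.0784 / 340.7168 = 3.7541, matching the given fit.)

Step 3: Change in slope
Δβ₁ = 3.0104 − 3.7541 = -0.7437
Relative change = -0.7437 / 3.7541 × 100% = -19.8%
→ the slope decreases when the point is added.

A high-leverage point only changes the slope if it is off the original line; here y = 58.57 is below the original trend, so the slope decreases.
In practice: examine leverage (hᵢ) and Cook's distance rather than deleting it automatically; check such a point for data-entry or measurement error.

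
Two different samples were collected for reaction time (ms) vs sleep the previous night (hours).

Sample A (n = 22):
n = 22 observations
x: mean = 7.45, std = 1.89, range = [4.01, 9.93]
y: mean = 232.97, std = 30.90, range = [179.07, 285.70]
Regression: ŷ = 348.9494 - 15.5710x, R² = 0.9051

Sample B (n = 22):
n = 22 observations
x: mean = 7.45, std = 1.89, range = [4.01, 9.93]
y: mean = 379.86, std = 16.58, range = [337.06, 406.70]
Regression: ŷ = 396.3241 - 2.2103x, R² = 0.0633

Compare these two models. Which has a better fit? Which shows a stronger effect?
Model A has the better fit (R² = 0.9051 vs 0.0633). Model A shows the stronger effect (|β₁| = 15.5710 vs 2.2103).

Model Comparison:

Which explains more variance? (R²)
- Model A: R² = 0.9051 → 90.51% of variance in reaction time explained
- Model B: R² = 0.0633 → 6.33% of variance in reaction time explained
- 0.9051 > 0.0633 → Model A has the better fit

Which has the larger per-hour effect? (|β₁|)
- Model A: β₁ = -15.5710 → predicted reaction time falls 15.5710 ms per additional hour of sleep
- Model B: β₁ = -2.2103 → predicted reaction time falls 2.2103 ms per additional hour of sleep
- |-15.5710| > |-2.2103| → Model A shows the stronger marginal effect

Notes:
- R² measures how tightly points cluster around the line; β₁ measures how steep the line is — they answer different questions.
- A better fit (higher R²) doesn't necessarily mean a more important relationship.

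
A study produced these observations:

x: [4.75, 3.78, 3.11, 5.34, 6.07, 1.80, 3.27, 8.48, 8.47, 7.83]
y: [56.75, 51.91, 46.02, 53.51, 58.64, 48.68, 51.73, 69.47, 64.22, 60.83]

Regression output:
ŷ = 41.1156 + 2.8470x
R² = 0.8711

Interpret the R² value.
About 87.11% of the variability in y is accounted for by the regression on x (R² = 0.8711) — a strong linear fit.

R² = 1 − SS_res/SS_tot compares the residual scatter to the total scatter of y about its mean.

Here R² = 0.8711:
- Explained: 87.11% of the variation in y
- Unexplained (residual): 100% − 87.11% = 12.89%
- Rule of thumb (below 0.3 weak; 0.3 to below 0.7 moderate; 0.7 and above strong) → strong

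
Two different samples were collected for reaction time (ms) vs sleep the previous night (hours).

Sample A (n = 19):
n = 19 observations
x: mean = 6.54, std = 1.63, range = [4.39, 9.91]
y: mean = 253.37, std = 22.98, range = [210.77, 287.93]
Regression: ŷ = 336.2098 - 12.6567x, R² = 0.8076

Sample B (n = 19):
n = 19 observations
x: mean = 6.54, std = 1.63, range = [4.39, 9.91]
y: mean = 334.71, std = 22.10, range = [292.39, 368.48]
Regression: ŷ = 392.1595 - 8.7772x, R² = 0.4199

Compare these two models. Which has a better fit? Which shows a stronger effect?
Model A has the better fit (R² = 0.8076 vs 0.4199). Model A shows the stronger effect (|β₁| = 12.6567 vs 8.7772).

Model Comparison:

Which explains more variance? (R²)
- Model A: R² = 0.8076 → 80.76% of variance in reaction time explained
- Model B: R² = 0.4199 → 41.99% of variance in reaction time explained
- 0.8076 > 0.4199 → Model A has the better fit

Which has the larger per-hour effect? (|β₁|)
- Model A: β₁ = -12.6567 → predicted reaction time falls 12.6567 ms per additional hour of sleep
- Model B: β₁ = -8.7772 → predicted reaction time falls 8.7772 ms per additional hour of sleep
- |-12.6567| > |-8.7772| → Model A shows the stronger marginal effect

Note: R² measures how tightly points cluster around the line; β₁ measures how steep the line is — they answer different questions.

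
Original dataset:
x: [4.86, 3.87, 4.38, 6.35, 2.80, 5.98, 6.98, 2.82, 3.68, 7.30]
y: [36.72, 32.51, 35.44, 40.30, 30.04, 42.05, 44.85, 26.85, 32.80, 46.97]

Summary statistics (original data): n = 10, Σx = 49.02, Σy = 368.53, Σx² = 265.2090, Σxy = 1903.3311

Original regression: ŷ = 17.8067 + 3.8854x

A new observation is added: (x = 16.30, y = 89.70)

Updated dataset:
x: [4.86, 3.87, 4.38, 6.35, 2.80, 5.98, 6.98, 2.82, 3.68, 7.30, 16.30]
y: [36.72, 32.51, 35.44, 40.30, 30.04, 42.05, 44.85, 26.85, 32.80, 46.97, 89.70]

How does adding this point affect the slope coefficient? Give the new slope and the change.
New slope β₁ = 4.5057 versus 3.8854 before: a change of +0.6203 (+16.0%).

The new point has HIGH LEVERAGE: x = 16.30 is far from the original mean x̄ = 49.02/10 ≈ 4.90 (original range [2.80, 7.30]).

Step 1: Update the sums with the new point (n goes from 10 to 11)
Σx  = 49.02 + 16.30 = 65.32
Σy  = 368.53 + 89.70 = 458.23
Σx² = 265.2090 + 16.30² = 265.2090 + 265.6900 = 530.8990
Σxy = 1903.3311 + 16.30×89.70 = 1903.3311 + 1462.1100 = 3365.4411

Step 2: Recompute the slope with b₁ = (nΣxy − ΣxΣy) / (nΣx² − (Σx)²)
Numerator   = 11×3365.4411 − 65.32×458.23 = 37019.8521 − 29931.5836 = 7088.2685
Denominator = 11×530.8990 − 65.32² = 5839.8890 − 4266.7024 = 1573.1866
b₁(new) = 7088.2685 / 1573.1866 = 4.5057

(Same formula on the original sums: (10×1903.3311 − 49.02×368.53) / (10×265.2090 − 49.02²) = 967.9704 / 249.1296 = 3.8854, matching the given fit.)

Step 3: Change in slope
Δβ₁ = 4.5057 − 3.8854 = +0.6203
Relative change = +0.6203 / 3.8854 × 100% = +16.0%
→ the slope increases when the point is added.

A high-leverage point only changes the slope if it is off the original line; here y = 89.70 is above the original trend, so the slope increases.
In practice: refit with and without it and report both if conclusions differ; examine leverage (hᵢ) and Cook's distance rather than deleting it automatically.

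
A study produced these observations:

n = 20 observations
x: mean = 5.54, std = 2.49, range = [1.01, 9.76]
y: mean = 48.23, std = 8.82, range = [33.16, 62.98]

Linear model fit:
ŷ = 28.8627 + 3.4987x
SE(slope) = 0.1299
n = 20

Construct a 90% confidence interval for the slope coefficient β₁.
The 90% CI for β₁ is (3.2734, 3.7240)

Confidence interval for the slope:

The 90% CI for β₁ is: β̂₁ ± t*(α/2, n-2) × SE(β̂₁)

Step 1: Find critical t-value
- Confidence level = 0.9
- Degrees of freedom = n - 2 = 20 - 2 = 18
- t*(α/2, 18) = 1.7341

Step 2: Calculate margin of error
Margin = 1.7341 × 0.1299 = 0.2253

Step 3: Construct interval
CI = 3.4987 ± 0.2253
CI = (3.2734, 3.7240)

Interpretation: each one-unit increase in x is associated with a change in mean y of between 3.2734 and 3.7240, with 90% confidence.
Since 0 is outside the interval, a two-sided test at α = 0.10 would reject H₀: β₁ = 0.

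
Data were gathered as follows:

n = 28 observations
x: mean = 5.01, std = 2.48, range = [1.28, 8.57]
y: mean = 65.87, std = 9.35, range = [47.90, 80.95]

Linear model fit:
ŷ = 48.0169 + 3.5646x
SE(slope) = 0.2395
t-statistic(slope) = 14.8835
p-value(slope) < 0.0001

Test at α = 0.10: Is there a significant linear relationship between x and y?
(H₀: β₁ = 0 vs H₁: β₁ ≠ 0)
Reject H₀: p-value < 0.0001 < α = 0.10. The linear relationship is significant at the 10% level.

Hypothesis test for the slope coefficient:

H₀: β₁ = 0 (no linear relationship)
H₁: β₁ ≠ 0 (linear relationship exists)

Test statistic: t = β̂₁ / SE(β̂₁) = 3.5646 / 0.2395 = 14.8835

The p-value (<0.0001) is the probability, under H₀, of a t-statistic at least as extreme as |t| = 14.8835 (two-sided, df = n − 2 = 26).

Decision rule: reject H₀ if p-value < α.
p-value < 0.0001 < α = 0.10 → reject H₀.

At α = 0.10 the data do provide convincing evidence of a nonzero slope.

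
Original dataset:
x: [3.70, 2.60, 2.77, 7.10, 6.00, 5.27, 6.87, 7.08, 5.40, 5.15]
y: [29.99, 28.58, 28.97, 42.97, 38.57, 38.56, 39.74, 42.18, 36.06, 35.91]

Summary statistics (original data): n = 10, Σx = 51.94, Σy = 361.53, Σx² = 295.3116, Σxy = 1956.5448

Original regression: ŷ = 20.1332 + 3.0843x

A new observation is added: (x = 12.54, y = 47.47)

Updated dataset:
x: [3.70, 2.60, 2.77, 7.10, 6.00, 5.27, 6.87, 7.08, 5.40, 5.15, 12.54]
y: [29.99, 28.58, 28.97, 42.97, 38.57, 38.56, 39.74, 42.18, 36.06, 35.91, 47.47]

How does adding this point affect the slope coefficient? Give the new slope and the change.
New slope β₁ = 2.0690 versus 3.0843 before: a change of -1.0153 (-32.9%).

x = 12.54 lies well outside the original x-range [2.60, 7.10] (x̄ ≈ 5.19), so this observation has high leverage and can move the slope substantially.

Step 1: Update the sums with the new point (n goes from 10 to 11)
Σx  = 51.94 + 12.54 = 64.48
Σy  = 361.53 + 47.47 = 409.00
Σx² = 295.3116 + 12.54² = 295.3116 + 157.2516 = 452.5632
Σxy = 1956.5448 + 12.54×47.47 = 1956.5448 + 595.2738 = 2551.8186

Step 2: Recompute the slope with b₁ = (nΣxy − ΣxΣy) / (nΣx² − (Σx)²)
Numerator   = 11×2551.8186 − 64.48×409.00 = 28070.0046 − 26372.3200 = 1697.6846
Denominator = 11×452.5632 − 64.48² = 4978.1952 − 4157.6704 = 820.5248
b₁(new) = 1697.6846 / 820.5248 = 2.0690

(Same formula on the original sums: (10×1956.5448 − 51.94×361.53) / (10×295.3116 − 51.94²) = 787.5798 / 255.3524 = 3.0843, matching the given fit.)

Step 3: Change in slope
Δβ₁ = 2.0690 − 3.0843 = -1.0153
Relative change = -1.0153 / 3.0843 × 100% = -32.9%
→ the slope decreases when the point is added.

Because the point sits below the extension of the original line at a high-leverage x, it tilts the fit down.
In practice: refit with and without it and report both if conclusions differ; examine leverage (hᵢ) and Cook's distance rather than deleting it automatically.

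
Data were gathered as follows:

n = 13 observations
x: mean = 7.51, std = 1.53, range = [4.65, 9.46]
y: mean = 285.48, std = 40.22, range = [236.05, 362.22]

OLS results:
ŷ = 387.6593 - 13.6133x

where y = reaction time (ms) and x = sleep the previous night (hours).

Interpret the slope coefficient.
An increase of one hour in sleep is associated with a 13.6133 ms decrease in predicted reaction time.

The slope β₁ = -13.6133 gives the rate at which the fitted reaction time changes with sleep.

Interpretation:
- Sleep up by 1 hour → predicted reaction time decreases by 13.6133 ms
- The effect is assumed constant over the observed range of x (linearity)
- The slope describes association in these data, not necessarily a causal effect

(β₀ = 387.6593 is the fitted value at x = 0 and is not part of the slope interpretation.)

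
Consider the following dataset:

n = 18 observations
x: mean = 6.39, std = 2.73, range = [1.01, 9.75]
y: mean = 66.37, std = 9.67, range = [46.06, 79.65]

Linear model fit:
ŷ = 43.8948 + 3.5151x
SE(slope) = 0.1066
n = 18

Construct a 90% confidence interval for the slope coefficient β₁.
The 90% CI for β₁ is (3.3290, 3.7012)

Confidence interval for the slope:

The 90% CI for β₁ is: β̂₁ ± t*(α/2, n-2) × SE(β̂₁)

Step 1: Find critical t-value
- Confidence level = 0.9
- Degrees of freedom = n - 2 = 18 - 2 = 16
- t*(α/2, 16) = 1.7459

Step 2: Calculate margin of error
Margin = 1.7459 × 0.1066 = 0.1861

Step 3: Construct interval
CI = 3.5151 ± 0.1861
CI = (3.3290, 3.7012)

Interpretation: We are 90% confident that the true slope β₁ lies between 3.3290 and 3.7012.
Both endpoints are positive, so the data support a genuinely positive slope at this confidence level.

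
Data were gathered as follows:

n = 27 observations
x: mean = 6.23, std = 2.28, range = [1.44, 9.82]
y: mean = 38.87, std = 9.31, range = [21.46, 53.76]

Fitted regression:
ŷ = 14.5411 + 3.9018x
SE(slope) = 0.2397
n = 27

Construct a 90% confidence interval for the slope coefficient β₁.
The 90% CI for β₁ is (3.4924, 4.3112)

Confidence interval for the slope:

The 90% CI for β₁ is: β̂₁ ± t*(α/2, n-2) × SE(β̂₁)

Step 1: Find critical t-value
- Confidence level = 0.9
- Degrees of freedom = n - 2 = 27 - 2 = 25
- t*(α/2, 25) = 1.7081

Step 2: Calculate margin of error
Margin = 1.7081 × 0.2397 = 0.4094

Step 3: Construct interval
CI = 3.9018 ± 0.4094
CI = (3.4924, 4.3112)

Interpretation: each one-unit increase in x is associated with a change in mean y of between 3.4924 and 4.3112, with 90% confidence.
Since 0 is outside the interval, a two-sided test at α = 0.10 would reject H₀: β₁ = 0.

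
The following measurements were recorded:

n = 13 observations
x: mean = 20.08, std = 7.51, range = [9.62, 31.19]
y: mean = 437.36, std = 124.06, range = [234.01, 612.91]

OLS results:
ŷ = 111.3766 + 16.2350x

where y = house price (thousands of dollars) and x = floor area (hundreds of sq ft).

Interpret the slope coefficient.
For each additional hundred sq ft of floor area, predicted house price increases by approximately 16.2350 thousand dollars.

The slope β₁ = 16.2350 gives the rate at which the fitted house price changes with floor area.

Interpretation:
- Floor area up by 1 hundred sq ft → predicted house price increases by 16.2350 thousand dollars
- This is a linear approximation: the same per-unit change is assumed across the whole observed x range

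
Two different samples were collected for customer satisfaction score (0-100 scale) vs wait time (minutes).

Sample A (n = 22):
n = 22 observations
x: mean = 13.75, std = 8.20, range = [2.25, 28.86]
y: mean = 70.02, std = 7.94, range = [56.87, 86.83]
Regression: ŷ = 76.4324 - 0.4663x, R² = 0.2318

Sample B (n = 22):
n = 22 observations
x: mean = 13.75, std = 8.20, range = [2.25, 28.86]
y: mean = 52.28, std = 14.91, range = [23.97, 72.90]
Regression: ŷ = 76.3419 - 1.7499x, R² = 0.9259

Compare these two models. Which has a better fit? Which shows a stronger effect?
Model B has the better fit (R² = 0.9259 vs 0.2318). Model B shows the stronger effect (|β₁| = 1.7499 vs 0.4663).

Model Comparison:

Which explains more variance? (R²)
- Model A: R² = 0.2318 → 23.18% of variance in satisfaction score explained
- Model B: R² = 0.9259 → 92.59% of variance in satisfaction score explained
- 0.9259 > 0.2318 → Model B has the better fit

Strength of effect — compare |β₁|:
- Model A: β₁ = -0.4663 → predicted satisfaction score falls 0.4663 points per additional minute of wait time
- Model B: β₁ = -1.7499 → predicted satisfaction score falls 1.7499 points per additional minute of wait time
- |-0.4663| < |-1.7499| → Model B shows the stronger marginal effect

Note: A better fit (higher R²) doesn't necessarily mean a more important relationship.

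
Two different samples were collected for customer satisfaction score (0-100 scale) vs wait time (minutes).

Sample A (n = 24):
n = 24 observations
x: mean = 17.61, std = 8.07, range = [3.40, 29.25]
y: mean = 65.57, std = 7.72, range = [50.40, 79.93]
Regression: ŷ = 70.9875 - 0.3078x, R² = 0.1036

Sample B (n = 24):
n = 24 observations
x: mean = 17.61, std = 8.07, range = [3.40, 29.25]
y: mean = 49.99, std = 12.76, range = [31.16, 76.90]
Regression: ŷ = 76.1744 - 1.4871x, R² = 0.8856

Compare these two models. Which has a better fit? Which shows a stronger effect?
Model B has the better fit (R² = 0.8856 vs 0.1036). Model B shows the stronger effect (|β₁| = 1.4871 vs 0.3078).

Model Comparison:

Goodness of fit (R²):
- Model A: R² = 0.1036 → 10.36% of variance in satisfaction score explained
- Model B: R² = 0.8856 → 88.56% of variance in satisfaction score explained
- 0.8856 > 0.1036 → Model B has the better fit

Effect size (slope magnitude):
- Model A: β₁ = -0.3078 → predicted satisfaction score falls 0.3078 points per additional minute of wait time
- Model B: β₁ = -1.4871 → predicted satisfaction score falls 1.4871 points per additional minute of wait time
- |-0.3078| < |-1.4871| → Model B shows the stronger marginal effect

Notes:
- The two samples could reflect different populations, time periods, or measurement quality.
- A steeper slope doesn't make a better model if the scatter around the line is large.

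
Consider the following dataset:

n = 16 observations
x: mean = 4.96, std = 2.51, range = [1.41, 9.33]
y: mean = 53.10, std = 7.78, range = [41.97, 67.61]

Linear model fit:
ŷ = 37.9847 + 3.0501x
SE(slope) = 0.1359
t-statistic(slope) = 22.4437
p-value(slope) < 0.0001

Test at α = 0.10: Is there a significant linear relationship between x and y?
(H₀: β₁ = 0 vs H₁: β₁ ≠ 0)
Reject H₀: p-value < 0.0001 < α = 0.10. The linear relationship is significant at the 10% level.

Hypothesis test for the slope coefficient:

H₀: β₁ = 0 (no linear relationship)
H₁: β₁ ≠ 0 (linear relationship exists)

Test statistic: t = β̂₁ / SE(β̂₁) = 3.0501 / 0.1359 = 22.4437

The p-value (<0.0001) is the probability, under H₀, of a t-statistic at least as extreme as |t| = 22.4437 (two-sided, df = n − 2 = 14).

Decision rule: reject H₀ if p-value < α.
p-value < 0.0001 < α = 0.10 → reject H₀.

There is sufficient evidence at the 10% significance level to conclude that a linear relationship exists between x and y.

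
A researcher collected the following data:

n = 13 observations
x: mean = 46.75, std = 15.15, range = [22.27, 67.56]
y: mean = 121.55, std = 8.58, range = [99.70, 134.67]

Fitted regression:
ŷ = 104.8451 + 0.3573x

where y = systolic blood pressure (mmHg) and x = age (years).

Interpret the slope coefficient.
On average, blood pressure is about 0.3573 mmHg higher for every extra year of age.

β₁ = 0.3573 is the change in predicted blood pressure (mmHg) per additional year of age.

Interpretation:
- Age up by 1 year → predicted blood pressure increases by 0.3573 mmHg
- The effect is assumed constant over the observed range of x (linearity)
- The slope describes association in these data, not necessarily a causal effect

(β₀ = 104.8451 is the fitted value at x = 0 and is not part of the slope interpretation.)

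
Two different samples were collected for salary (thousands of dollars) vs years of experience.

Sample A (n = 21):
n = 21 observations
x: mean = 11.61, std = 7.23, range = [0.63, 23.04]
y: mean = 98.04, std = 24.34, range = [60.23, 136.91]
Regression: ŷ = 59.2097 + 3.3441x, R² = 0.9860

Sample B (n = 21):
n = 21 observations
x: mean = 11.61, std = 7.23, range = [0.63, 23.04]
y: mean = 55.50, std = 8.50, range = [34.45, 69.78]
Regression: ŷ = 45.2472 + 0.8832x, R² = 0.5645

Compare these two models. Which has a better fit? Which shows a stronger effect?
Model A has the better fit (R² = 0.9860 vs 0.5645). Model A shows the stronger effect (|β₁| = 3.3441 vs 0.8832).

Model Comparison:

Goodness of fit (R²):
- Model A: R² = 0.9860 → 98.60% of variance in salary explained
- Model B: R² = 0.5645 → 56.45% of variance in salary explained
- 0.9860 > 0.5645 → Model A has the better fit

Which has the larger per-year effect? (|β₁|)
- Model A: β₁ = 3.3441 → predicted salary rises 3.3441 thousand dollars per additional year of experience
- Model B: β₁ = 0.8832 → predicted salary rises 0.8832 thousand dollars per additional year of experience
- |3.3441| > |0.8832| → Model A shows the stronger marginal effect

Notes:
- The two samples could reflect different populations, time periods, or measurement quality.
- A steeper slope doesn't make a better model if the scatter around the line is large.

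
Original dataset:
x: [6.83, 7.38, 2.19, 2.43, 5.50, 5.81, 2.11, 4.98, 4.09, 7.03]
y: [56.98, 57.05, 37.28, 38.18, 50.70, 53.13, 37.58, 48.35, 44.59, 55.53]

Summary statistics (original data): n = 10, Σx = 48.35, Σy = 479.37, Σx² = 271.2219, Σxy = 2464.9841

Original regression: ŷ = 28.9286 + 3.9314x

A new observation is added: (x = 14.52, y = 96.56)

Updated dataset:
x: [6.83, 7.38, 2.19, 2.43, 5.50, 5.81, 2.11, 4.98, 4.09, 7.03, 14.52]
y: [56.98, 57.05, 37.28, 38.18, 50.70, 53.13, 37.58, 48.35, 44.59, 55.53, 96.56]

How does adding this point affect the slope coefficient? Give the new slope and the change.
The slope changes from 3.9314 to 4.6881 (change of +0.7567, or +19.2%).

The new point has HIGH LEVERAGE: x = 14.52 is far from the original mean x̄ = 48.35/10 ≈ 4.84 (original range [2.11, 7.38]).

Step 1: Update the sums with the new point (n goes from 10 to 11)
Σx  = 48.35 + 14.52 = 62.87
Σy  = 479.37 + 96.56 = 575.93
Σx² = 271.2219 + 14.52² = 271.2219 + 210.8304 = 482.0523
Σxy = 2464.9841 + 14.52×96.56 = 2464.9841 + 1402.0512 = 3867.0353

Step 2: Recompute the slope with b₁ = (nΣxy − ΣxΣy) / (nΣx² − (Σx)²)
Numerator   = 11×3867.0353 − 62.87×575.93 = 42537.3883 − 36208.7191 = 6328.6692
Denominator = 11×482.0523 − 62.87² = 5302.5753 − 3952.6369 = 1349.9384
b₁(new) = 6328.6692 / 1349.9384 = 4.6881

(Same formula on the original sums: (10×2464.9841 − 48.35×479.37) / (10×271.2219 − 48.35²) = 1472.3015 / 374.4965 = 3.9314, matching the given fit.)

Step 3: Change in slope
Δβ₁ = 4.6881 − 3.9314 = +0.7567
Relative change = +0.7567 / 3.9314 × 100% = +19.2%
→ the slope increases when the point is added.

A high-leverage point only changes the slope if it is off the original line; here y = 96.56 is above the original trend, so the slope increases.
In practice: refit with and without it and report both if conclusions differ.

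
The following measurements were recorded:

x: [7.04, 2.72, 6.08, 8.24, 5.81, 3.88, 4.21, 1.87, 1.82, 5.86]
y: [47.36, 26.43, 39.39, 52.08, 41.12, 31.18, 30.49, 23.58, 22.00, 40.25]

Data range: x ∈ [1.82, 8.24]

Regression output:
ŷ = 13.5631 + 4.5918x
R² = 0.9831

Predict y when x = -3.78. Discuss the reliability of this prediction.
ŷ = -3.7939, but this is extrapolation (below the data range [1.82, 8.24]) and may be unreliable.

Prediction calculation:
ŷ = 13.5631 + 4.5918 × (-3.78)
ŷ = -3.7939

Reliability:
- Data range: x ∈ [1.82, 8.24]
- Prediction point: x = -3.78 is 5.60 units below the observed range → this is EXTRAPOLATION, not interpolation

Why that matters here:
- The standard error of prediction grows with (x − x̄)², and x = -3.78 is far from x̄ = 4.75
- The linear relationship may not hold outside the observed range
- R² describes fit only over the sampled x values; it says nothing about behaviour beyond them

Report the number if required, but flag clearly that it is an extrapolation.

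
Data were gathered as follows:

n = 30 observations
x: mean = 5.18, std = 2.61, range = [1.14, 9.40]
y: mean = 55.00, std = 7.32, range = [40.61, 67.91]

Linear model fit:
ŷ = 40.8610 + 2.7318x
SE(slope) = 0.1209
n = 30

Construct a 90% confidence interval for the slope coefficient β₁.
The 90% CI for β₁ is (2.5261, 2.9375)

Confidence interval for the slope:

The 90% CI for β₁ is: β̂₁ ± t*(α/2, n-2) × SE(β̂₁)

Step 1: Find critical t-value
- Confidence level = 0.9
- Degrees of freedom = n - 2 = 30 - 2 = 28
- t*(α/2, 28) = 1.7011

Step 2: Calculate margin of error
Margin = 1.7011 × 0.1209 = 0.2057

Step 3: Construct interval
CI = 2.7318 ± 0.2057
CI = (2.5261, 2.9375)

Interpretation: We are 90% confident that the true slope β₁ lies between 2.5261 and 2.9375.
The interval does not include 0, suggesting a significant linear relationship.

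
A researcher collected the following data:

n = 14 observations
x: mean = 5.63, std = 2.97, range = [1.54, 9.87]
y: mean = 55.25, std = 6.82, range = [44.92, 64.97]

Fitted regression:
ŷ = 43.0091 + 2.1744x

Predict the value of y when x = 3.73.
ŷ = 51.1196

x = 3.73 lies inside the observed range [1.54, 9.87], so the fitted equation applies directly:

ŷ = 43.0091 + 2.1744 × 3.73
ŷ = 43.0091 + 8.1105
ŷ = 51.1196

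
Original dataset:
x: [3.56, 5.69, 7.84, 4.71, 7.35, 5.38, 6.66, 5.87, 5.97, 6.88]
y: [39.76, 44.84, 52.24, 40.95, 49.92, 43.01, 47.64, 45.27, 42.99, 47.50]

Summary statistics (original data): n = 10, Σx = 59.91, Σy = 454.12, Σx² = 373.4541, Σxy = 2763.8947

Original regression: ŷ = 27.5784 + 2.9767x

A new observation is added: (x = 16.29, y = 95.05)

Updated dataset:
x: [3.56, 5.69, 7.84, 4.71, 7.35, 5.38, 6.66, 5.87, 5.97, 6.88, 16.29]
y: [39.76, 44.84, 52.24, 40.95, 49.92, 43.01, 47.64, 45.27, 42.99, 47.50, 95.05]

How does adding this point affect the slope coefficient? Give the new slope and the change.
Adding the point moves β₁ from 2.9767 to 4.5783, i.e. it increases by 1.6016 (+53.8%).

The new point has HIGH LEVERAGE: x = 16.29 is far from the original mean x̄ = 59.91/10 ≈ 5.99 (original range [3.56, 7.84]).

Step 1: Update the sums with the new point (n goes from 10 to 11)
Σx  = 59.91 + 16.29 = 76.20
Σy  = 454.12 + 95.05 = 549.17
Σx² = 373.4541 + 16.29² = 373.4541 + 265.3641 = 638.8182
Σxy = 2763.8947 + 16.29×95.05 = 2763.8947 + 1548.3645 = 4312.2592

Step 2: Recompute the slope with b₁ = (nΣxy − ΣxΣy) / (nΣx² − (Σx)²)
Numerator   = 11×4312.2592 − 76.20×549.17 = 47434.8512 − 41846.7540 = 5588.0972
Denominator = 11×638.8182 − 76.20² = 7027.0002 − 5806.4400 = 1220.5602
b₁(new) = 5588.0972 / 1220.5602 = 4.5783

(Same formula on the original sums: (10×2763.8947 − 59.91×454.12) / (10×373.4541 − 59.91²) = 432.6178 / 145.3329 = 2.9767, matching the given fit.)

Step 3: Change in slope
Δβ₁ = 4.5783 − 2.9767 = +1.6016
Relative change = +1.6016 / 2.9767 × 100% = +53.8%
→ the slope increases when the point is added.

A high-leverage point only changes the slope if it is off the original line; here y = 95.05 is above the original trend, so the slope increases.
In practice: investigate whether it comes from the same population as the rest of the sample; check such a point for data-entry or measurement error.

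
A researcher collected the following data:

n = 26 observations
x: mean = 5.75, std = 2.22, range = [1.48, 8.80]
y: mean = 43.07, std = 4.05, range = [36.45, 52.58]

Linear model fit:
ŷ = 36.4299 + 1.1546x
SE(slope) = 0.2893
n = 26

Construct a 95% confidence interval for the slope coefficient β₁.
The 95% CI for β₁ is (0.5575, 1.7517)

Confidence interval for the slope:

The 95% CI for β₁ is: β̂₁ ± t*(α/2, n-2) × SE(β̂₁)

Step 1: Find critical t-value
- Confidence level = 0.95
- Degrees of freedom = n - 2 = 26 - 2 = 24
- t*(α/2, 24) = 2.0639

Step 2: Calculate margin of error
Margin = 2.0639 × 0.2893 = 0.5971

Step 3: Construct interval
CI = 1.1546 ± 0.5971
CI = (0.5575, 1.7517)

Interpretation: each one-unit increase in x is associated with a change in mean y of between 0.5575 and 1.7517, with 95% confidence.
Both endpoints are positive, so the data support a genuinely positive slope at this confidence level.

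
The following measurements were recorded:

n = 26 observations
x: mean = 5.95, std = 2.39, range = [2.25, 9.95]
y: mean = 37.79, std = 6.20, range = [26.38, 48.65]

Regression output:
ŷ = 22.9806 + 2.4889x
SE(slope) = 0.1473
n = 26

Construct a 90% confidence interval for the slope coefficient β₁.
The 90% CI for β₁ is (2.2369, 2.7409)

Confidence interval for the slope:

The 90% CI for β₁ is: β̂₁ ± t*(α/2, n-2) × SE(β̂₁)

Step 1: Find critical t-value
- Confidence level = 0.9
- Degrees of freedom = n - 2 = 26 - 2 = 24
- t*(α/2, 24) = 1.7109

Step 2: Calculate margin of error
Margin = 1.7109 × 0.1473 = 0.2520

Step 3: Construct interval
CI = 2.4889 ± 0.2520
CI = (2.2369, 2.7409)

Interpretation: We are 90% confident that the true slope β₁ lies between 2.2369 and 2.7409.
The interval does not include 0, suggesting a significant linear relationship.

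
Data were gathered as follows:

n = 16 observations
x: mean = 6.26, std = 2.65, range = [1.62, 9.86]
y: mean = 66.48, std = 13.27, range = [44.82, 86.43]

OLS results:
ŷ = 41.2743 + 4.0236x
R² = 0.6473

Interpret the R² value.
About 64.73% of the variability in y is accounted for by the regression on x (R² = 0.6473) — a moderate linear fit.

R² = 1 − SS_res/SS_tot compares the residual scatter to the total scatter of y about its mean.

Here R² = 0.6473:
- Explained: 64.73% of the variation in y
- Unexplained (residual): 100% − 64.73% = 35.27%
- Rule of thumb (below 0.3 weak; 0.3 to below 0.7 moderate; 0.7 and above strong) → moderate

Note: R² never decreases when predictors are added, so it should not be used alone to compare models of different size.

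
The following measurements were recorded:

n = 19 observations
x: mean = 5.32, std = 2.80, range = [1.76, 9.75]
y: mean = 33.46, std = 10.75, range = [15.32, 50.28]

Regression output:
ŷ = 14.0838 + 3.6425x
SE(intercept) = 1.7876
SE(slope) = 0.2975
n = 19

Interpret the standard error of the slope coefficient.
SE(slope) = 0.2975 measures the uncertainty in the estimated slope. The coefficient is estimated precisely (SE/|β̂₁| = 8.2%).

SE(β̂₁) = 0.2975 says: if we drew many samples of n = 19 from the same population and refit each time, the fitted slopes would scatter with a standard deviation of roughly 0.2975 around the true β₁.

Relative precision:
- SE / |β̂₁| = 0.2975 / 3.6425 = 8.2%
- Rule of thumb (under 20%: precise; 20% to under 50%: moderately precise; 50% or more: imprecise) → precise

Link to the t-test: t = β̂₁ / SE(β̂₁) = 3.6425 / 0.2975 = 12.2437, the statistic for H₀: β₁ = 0.

What drives SE(β̂₁): wider spread of x values → smaller SE; more residual scatter → larger SE.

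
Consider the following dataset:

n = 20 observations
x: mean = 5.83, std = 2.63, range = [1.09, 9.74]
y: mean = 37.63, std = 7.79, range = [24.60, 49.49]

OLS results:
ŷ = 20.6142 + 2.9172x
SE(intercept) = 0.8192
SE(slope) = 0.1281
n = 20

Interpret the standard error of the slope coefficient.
SE(β̂₁) = 0.1281 is the estimated standard deviation of the slope estimate across repeated samples; relative to β̂₁ = 2.9172 that is 4.4%, a precise estimate.

SE(β̂₁) = 0.1281 says: if we drew many samples of n = 20 from the same population and refit each time, the fitted slopes would scatter with a standard deviation of roughly 0.1281 around the true β₁.

Relative precision:
- SE / |β̂₁| = 0.1281 / 2.9172 = 4.4%
- Rule of thumb (under 20%: precise; 20% to under 50%: moderately precise; 50% or more: imprecise) → precise

Link to interval estimation: a confidence interval for β₁ is β̂₁ ± t* × 0.1281, so SE sets the half-width per unit of t*.

What drives SE(β̂₁): more residual scatter → larger SE.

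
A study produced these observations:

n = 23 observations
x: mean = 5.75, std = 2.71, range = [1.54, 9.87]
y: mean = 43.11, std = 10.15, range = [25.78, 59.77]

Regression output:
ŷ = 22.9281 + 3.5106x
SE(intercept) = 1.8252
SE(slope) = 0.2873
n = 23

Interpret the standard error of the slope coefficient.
The slope 3.5106 is pinned down to within about ±0.2873 (one SE) by these data — relative uncertainty 8.2%, i.e. precise.

SE(β̂₁) = 0.2873 says: if we drew many samples of n = 23 from the same population and refit each time, the fitted slopes would scatter with a standard deviation of roughly 0.2873 around the true β₁.

Relative precision:
- SE / |β̂₁| = 0.2873 / 3.5106 = 8.2%
- Rule of thumb (under 20%: precise; 20% to under 50%: moderately precise; 50% or more: imprecise) → precise

Rough 95% range (±2 SE): 3.5106 ± 0.5746 → (2.9360, 4.0852).

What drives SE(β̂₁): more residual scatter → larger SE; wider spread of x values → smaller SE.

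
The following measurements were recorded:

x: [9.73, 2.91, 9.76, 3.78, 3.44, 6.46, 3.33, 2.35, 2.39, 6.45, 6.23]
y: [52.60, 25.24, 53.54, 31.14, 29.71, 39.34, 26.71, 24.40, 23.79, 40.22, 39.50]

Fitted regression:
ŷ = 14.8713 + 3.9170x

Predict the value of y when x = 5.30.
ŷ = 35.6314

To predict y for x = 5.30, substitute into the regression equation:

ŷ = 14.8713 + 3.9170 × 5.30
ŷ = 14.8713 + 20.7601
ŷ = 35.6314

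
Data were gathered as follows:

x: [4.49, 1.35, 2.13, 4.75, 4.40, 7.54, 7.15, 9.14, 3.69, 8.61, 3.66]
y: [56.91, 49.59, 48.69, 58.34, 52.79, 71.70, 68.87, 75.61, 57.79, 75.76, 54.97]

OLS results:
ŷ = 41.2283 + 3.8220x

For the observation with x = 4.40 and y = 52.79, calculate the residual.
Residual = -5.2551

The residual is the difference between the actual value and the predicted value:

Residual = y - ŷ

Step 1: Calculate predicted value
ŷ = 41.2283 + 3.8220 × 4.40
ŷ = 58.0451

Step 2: Calculate residual
Residual = 52.79 - 58.0451
Residual = -5.2551

Sign check: y < ŷ, so the point is below the line and the fit overestimates here.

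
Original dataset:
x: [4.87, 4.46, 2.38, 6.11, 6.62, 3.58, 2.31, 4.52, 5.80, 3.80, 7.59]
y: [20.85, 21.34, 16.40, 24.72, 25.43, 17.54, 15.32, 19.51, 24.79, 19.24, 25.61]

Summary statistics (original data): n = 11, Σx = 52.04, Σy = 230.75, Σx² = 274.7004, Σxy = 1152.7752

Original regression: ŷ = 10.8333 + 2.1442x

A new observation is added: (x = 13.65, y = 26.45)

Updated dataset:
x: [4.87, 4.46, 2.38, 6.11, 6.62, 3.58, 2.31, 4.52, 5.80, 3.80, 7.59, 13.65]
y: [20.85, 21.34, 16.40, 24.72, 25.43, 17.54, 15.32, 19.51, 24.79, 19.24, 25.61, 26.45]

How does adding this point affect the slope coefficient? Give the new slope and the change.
New slope β₁ = 1.0437 versus 2.1442 before: a change of -1.1005 (-51.3%).

The new point has HIGH LEVERAGE: x = 13.65 is far from the original mean x̄ = 52.04/11 ≈ 4.73 (original range [2.31, 7.59]).

Step 1: Update the sums with the new point (n goes from 11 to 12)
Σx  = 52.04 + 13.65 = 65.69
Σy  = 230.75 + 26.45 = 257.20
Σx² = 274.7004 + 13.65² = 274.7004 + 186.3225 = 461.0229
Σxy = 1152.7752 + 13.65×26.45 = 1152.7752 + 361.0425 = 1513.8177

Step 2: Recompute the slope with b₁ = (nΣxy − ΣxΣy) / (nΣx² − (Σx)²)
Numerator   = 12×1513.8177 − 65.69×257.20 = 18165.8124 − 16895.4680 = 1270.3444
Denominator = 12×461.0229 − 65.69² = 5532.2748 − 4315.1761 = 1217.0987
b₁(new) = 1270.3444 / 1217.0987 = 1.0437

(Same formula on the original sums: (11×1152.7752 − 52.04×230.75) / (11×274.7004 − 52.04²) = 672.2972 / 313.5428 = 2.1442, matching the given fit.)

Step 3: Change in slope
Δβ₁ = 1.0437 − 2.1442 = -1.1005
Relative change = -1.1005 / 2.1442 × 100% = -51.3%
→ the slope decreases when the point is added.

Because the point sits below the extension of the original line at a high-leverage x, it tilts the fit down.
In practice: check such a point for data-entry or measurement error.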